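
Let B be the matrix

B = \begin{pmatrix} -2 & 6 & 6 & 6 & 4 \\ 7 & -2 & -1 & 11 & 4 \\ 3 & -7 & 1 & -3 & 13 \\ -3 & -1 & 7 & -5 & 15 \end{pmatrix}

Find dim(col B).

Row reduce to echelon form.
R2 ← R2 + (7/2)·R1: [0, 19, 20, 32, 18]
R3 ← R3 + (3/2)·R1: [0, 2, 10, 6, 19]
R4 ← R4 − (3/2)·R1: [0, -10, -2, -14, 9]
R3 ← R3 − (2/19)·R2: [0, 0, 150/19, 50/19, 325/19]
R4 ← R4 + (10/19)·R2: [0, 0, 162/19, 54/19, 351/19]
R4 ← R4 − (27/25)·R3: [0, 0, 0, 0, 0]
Echelon form has 3 nonzero rows, so rank(B) = 3.
The column space has dimension equal to the rank: 3.

3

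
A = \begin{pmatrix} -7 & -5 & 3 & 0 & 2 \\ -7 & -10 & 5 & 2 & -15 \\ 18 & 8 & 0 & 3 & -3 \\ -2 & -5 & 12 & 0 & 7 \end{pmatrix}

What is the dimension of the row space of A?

Row reduce to echelon form.
R2 ← R2 − R1: [0, -5, 2, 2, -17]
R3 ← R3 + (18/7)·R1: [0, -34/7, 54/7, 3, 15/7]
R4 ← R4 − (2/7)·R1: [0, -25/7, 78/7, 0, 45/7]
R3 ← R3 − (34/35)·R2: [0, 0, 202/35, 37/35, 653/35]
R4 ← R4 − (5/7)·R2: [0, 0, 68/7, -10/7, 130/7]
R4 ← R4 − (170/101)·R3: [0, 0, 0, -324/101, -1296/101]
Echelon form has 4 nonzero rows, so rank(A) = 4.
The row space has dimension equal to the rank: 4.

4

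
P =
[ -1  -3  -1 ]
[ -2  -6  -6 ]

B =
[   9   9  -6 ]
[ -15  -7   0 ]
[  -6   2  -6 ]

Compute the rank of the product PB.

First compute PB:
[[ 42,  10,  12],
 [108,  12,  48]]
Now row reduce the product.
R2 ← R2 − (18/7)·R1: [0, -96/7, 120/7]
2 nonzero rows, so rank(PB) = 2.

2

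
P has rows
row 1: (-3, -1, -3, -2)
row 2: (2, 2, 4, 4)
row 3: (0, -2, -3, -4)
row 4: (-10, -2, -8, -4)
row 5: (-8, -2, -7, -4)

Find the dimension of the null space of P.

Row reduce to echelon form.
R2 ← R2 + (2/3)·R1: [0, 4/3, 2, 8/3]
R4 ← R4 − (10/3)·R1: [0, 4/3, 2, 8/3]
R5 ← R5 − (8/3)·R1: [0, 2/3, 1, 4/3]
R3 ← R3 + (3/2)·R2: [0, 0, 0, 0]
R4 ← R4 − R2: [0, 0, 0, 0]
R5 ← R5 − (1/2)·R2: [0, 0, 0, 0]
2 nonzero rows, so rank(P) = 2.
P has 4 columns; by rank–nullity, nullity = 4 − 2 = 2.

2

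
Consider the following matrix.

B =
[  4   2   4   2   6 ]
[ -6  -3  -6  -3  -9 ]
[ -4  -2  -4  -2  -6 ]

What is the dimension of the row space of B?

Row reduce to echelon form.
R2 ← R2 + (3/2)·R1: [0, 0, 0, 0, 0]
R3 ← R3 + R1: [0, 0, 0, 0, 0]
Echelon form has 1 nonzero row, so rank(B) = 1.
The row space has dimension equal to the rank: 1.

1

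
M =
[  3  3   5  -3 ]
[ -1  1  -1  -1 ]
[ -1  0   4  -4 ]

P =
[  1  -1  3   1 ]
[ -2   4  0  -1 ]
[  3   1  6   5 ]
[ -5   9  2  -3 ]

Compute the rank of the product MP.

First compute MP:
[[ 27, -13,  33,  34],
 [ -1,  -5, -11,  -4],
 [ 31, -31,  13,  31]]
Now row reduce the product.
R2 ← R2 + (1/27)·R1: [0, -148/27, -88/9, -74/27]
R3 ← R3 − (31/27)·R1: [0, -434/27, -224/9, -217/27]
R3 ← R3 − (217/74)·R2: [0, 0, 140/37, 0]
3 nonzero rows, so rank(MP) = 3.

3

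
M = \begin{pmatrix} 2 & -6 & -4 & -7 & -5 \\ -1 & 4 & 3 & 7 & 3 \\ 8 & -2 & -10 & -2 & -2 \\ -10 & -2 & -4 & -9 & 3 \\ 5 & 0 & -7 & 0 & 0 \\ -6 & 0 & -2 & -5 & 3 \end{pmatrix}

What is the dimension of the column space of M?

Row reduce to echelon form.
R2 ← R2 + (1/2)·R1: [0, 1, 1, 7/2, 1/2]
R3 ← R3 − (4)·R1: [0, 22, 6, 26, 18]
R4 ← R4 + (5)·R1: [0, -32, -24, -44, -22]
R5 ← R5 − (5/2)·R1: [0, 15, 3, 35/2, 25/2]
R6 ← R6 + (3)·R1: [0, -18, -14, -26, -12]
R3 ← R3 − (22)·R2: [0, 0, -16, -51, 7]
R4 ← R4 + (32)·R2: [0, 0, 8, 68, -6]
R5 ← R5 − (15)·R2: [0, 0, -12, -35, 5]
R6 ← R6 + (18)·R2: [0, 0, 4, 37, -3]
R4 ← R4 + (1/2)·R3: [0, 0, 0, 85/2, -5/2]
R5 ← R5 − (3/4)·R3: [0, 0, 0, 13/4, -1/4]
R6 ← R6 + (1/4)·R3: [0, 0, 0, 97/4, -5/4]
R5 ← R5 − (13/170)·R4: [0, 0, 0, 0, -1/17]
R6 ← R6 − (97/170)·R4: [0, 0, 0, 0, 3/17]
R6 ← R6 + (3)·R5: [0, 0, 0, 0, 0]
Echelon form has 5 nonzero rows, so rank(M) = 5.
The column space has dimension equal to the rank: 5.

5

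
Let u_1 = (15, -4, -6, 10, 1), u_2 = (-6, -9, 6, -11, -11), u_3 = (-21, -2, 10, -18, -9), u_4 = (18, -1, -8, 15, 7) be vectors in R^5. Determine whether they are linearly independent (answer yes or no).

yes

Form the matrix with these vectors as rows and row reduce.
R2 ← R2 + (2/5)·R1: [0, -53/5, 18/5, -7, -53/5]
R3 ← R3 + (7/5)·R1: [0, -38/5, 8/5, -4, -38/5]
R4 ← R4 − (6/5)·R1: [0, 19/5, -4/5, 3, 29/5]
R3 ← R3 − (38/53)·R2: [0, 0, -52/53, 54/53, 0]
R4 ← R4 + (19/53)·R2: [0, 0, 26/53, 26/53, 2]
R4 ← R4 + (1/2)·R3: [0, 0, 0, 1, 2]
4 nonzero rows, so the 4 vectors span a space of dimension 4.
Since 4 = 4, the vectors are linearly independent.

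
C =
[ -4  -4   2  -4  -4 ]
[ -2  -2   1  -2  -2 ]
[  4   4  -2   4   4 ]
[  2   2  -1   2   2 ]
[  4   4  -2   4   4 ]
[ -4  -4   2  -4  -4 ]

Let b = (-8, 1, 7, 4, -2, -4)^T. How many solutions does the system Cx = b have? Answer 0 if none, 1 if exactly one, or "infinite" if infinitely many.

Row reduce the augmented matrix [C | b].
R2 ← R2 − (1/2)·R1: [0, 0, 0, 0, 0, 5]
R3 ← R3 + R1: [0, 0, 0, 0, 0, -1]
R4 ← R4 + (1/2)·R1: [0, 0, 0, 0, 0, 0]
R5 ← R5 + R1: [0, 0, 0, 0, 0, -10]
R6 ← R6 − R1: [0, 0, 0, 0, 0, 4]
R3 ← R3 + (1/5)·R2: [0, 0, 0, 0, 0, 0]
R5 ← R5 + (2)·R2: [0, 0, 0, 0, 0, 0]
R6 ← R6 − (4/5)·R2: [0, 0, 0, 0, 0, 0]
The echelon form has 2 nonzero rows; the last pivot sits in the augmented column, so rank(C) = 1 but rank([C|b]) = 2.
Since the ranks differ, the system is inconsistent.
It has no solutions.

0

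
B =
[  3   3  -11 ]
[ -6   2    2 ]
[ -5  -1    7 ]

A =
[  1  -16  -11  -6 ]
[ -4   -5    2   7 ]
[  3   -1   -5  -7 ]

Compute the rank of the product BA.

3

First compute BA:
[[-42, -52,  28,  80],
 [ -8,  84,  60,  36],
 [ 20,  78,  18, -26]]
Now row reduce the product.
R2 ← R2 − (4/21)·R1: [0, 1972/21, 164/3, 436/21]
R3 ← R3 + (10/21)·R1: [0, 1118/21, 94/3, 254/21]
R3 ← R3 − (559/986)·R2: [0, 0, 168/493, 160/493]
3 nonzero rows, so rank(BA) = 3.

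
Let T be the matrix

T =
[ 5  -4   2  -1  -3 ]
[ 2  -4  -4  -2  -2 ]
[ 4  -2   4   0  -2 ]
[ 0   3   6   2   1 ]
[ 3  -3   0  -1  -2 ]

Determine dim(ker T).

Row reduce to echelon form.
R2 ← R2 − (2/5)·R1: [0, -12/5, -24/5, -8/5, -4/5]
R3 ← R3 − (4/5)·R1: [0, 6/5, 12/5, 4/5, 2/5]
R5 ← R5 − (3/5)·R1: [0, -3/5, -6/5, -2/5, -1/5]
R3 ← R3 + (1/2)·R2: [0, 0, 0, 0, 0]
R4 ← R4 + (5/4)·R2: [0, 0, 0, 0, 0]
R5 ← R5 − (1/4)·R2: [0, 0, 0, 0, 0]
2 nonzero rows, so rank(T) = 2.
T has 5 columns; by rank–nullity, nullity = 5 − 2 = 3.

3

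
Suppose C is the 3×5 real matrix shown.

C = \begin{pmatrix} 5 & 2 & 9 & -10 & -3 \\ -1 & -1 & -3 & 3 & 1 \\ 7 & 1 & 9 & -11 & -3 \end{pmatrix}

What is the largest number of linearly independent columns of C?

Row reduce to echelon form.
R2 ← R2 + (1/5)·R1: [0, -3/5, -6/5, 1, 2/5]
R3 ← R3 − (7/5)·R1: [0, -9/5, -18/5, 3, 6/5]
R3 ← R3 − (3)·R2: [0, 0, 0, 0, 0]
Echelon form has 2 nonzero rows, so rank(C) = 2.
The rank gives the maximum number of linearly independent columns: 2.

2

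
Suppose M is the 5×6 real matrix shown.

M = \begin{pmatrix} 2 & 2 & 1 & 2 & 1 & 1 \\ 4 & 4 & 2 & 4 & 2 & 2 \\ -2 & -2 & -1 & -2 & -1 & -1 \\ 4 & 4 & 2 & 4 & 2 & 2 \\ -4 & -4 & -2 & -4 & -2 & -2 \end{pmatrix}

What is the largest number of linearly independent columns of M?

1

Row reduce to echelon form.
R2 ← R2 − (2)·R1: [0, 0, 0, 0, 0, 0]
R3 ← R3 + R1: [0, 0, 0, 0, 0, 0]
R4 ← R4 − (2)·R1: [0, 0, 0, 0, 0, 0]
R5 ← R5 + (2)·R1: [0, 0, 0, 0, 0, 0]
Echelon form has 1 nonzero row, so rank(M) = 1.
The rank gives the maximum number of linearly independent columns: 1.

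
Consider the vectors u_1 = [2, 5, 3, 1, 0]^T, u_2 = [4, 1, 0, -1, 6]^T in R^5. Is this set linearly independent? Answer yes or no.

Form the matrix with these vectors as rows and row reduce.
R2 ← R2 − (2)·R1: [0, -9, -6, -3, 6]
2 nonzero rows, so the 2 vectors span a space of dimension 2.
Since 2 = 2, the vectors are linearly independent.

yes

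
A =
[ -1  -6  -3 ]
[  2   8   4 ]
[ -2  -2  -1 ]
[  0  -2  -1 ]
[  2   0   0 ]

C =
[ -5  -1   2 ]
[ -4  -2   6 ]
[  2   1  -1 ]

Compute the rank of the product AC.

First compute AC:
[[ 23,  10, -35],
 [-34, -14,  48],
 [ 16,   5, -15],
 [  6,   3, -11],
 [-10,  -2,   4]]
Now row reduce the product.
R2 ← R2 + (34/23)·R1: [0, 18/23, -86/23]
R3 ← R3 − (16/23)·R1: [0, -45/23, 215/23]
R4 ← R4 − (6/23)·R1: [0, 9/23, -43/23]
R5 ← R5 + (10/23)·R1: [0, 54/23, -258/23]
R3 ← R3 + (5/2)·R2: [0, 0, 0]
R4 ← R4 − (1/2)·R2: [0, 0, 0]
R5 ← R5 − (3)·R2: [0, 0, 0]
2 nonzero rows, so rank(AC) = 2.

2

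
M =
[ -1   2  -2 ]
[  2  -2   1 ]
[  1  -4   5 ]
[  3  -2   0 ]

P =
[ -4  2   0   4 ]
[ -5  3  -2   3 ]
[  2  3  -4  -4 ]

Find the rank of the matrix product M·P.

First compute MP:
[[-10,  -2,   4,  10],
 [  4,   1,   0,  -2],
 [ 26,   5, -12, -28],
 [ -2,   0,   4,   6]]
Now row reduce the product.
R2 ← R2 + (2/5)·R1: [0, 1/5, 8/5, 2]
R3 ← R3 + (13/5)·R1: [0, -1/5, -8/5, -2]
R4 ← R4 − (1/5)·R1: [0, 2/5, 16/5, 4]
R3 ← R3 + R2: [0, 0, 0, 0]
R4 ← R4 − (2)·R2: [0, 0, 0, 0]
2 nonzero rows, so rank(MP) = 2.

2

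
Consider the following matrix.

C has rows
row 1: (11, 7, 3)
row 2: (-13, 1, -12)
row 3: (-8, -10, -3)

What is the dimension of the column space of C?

Row reduce to echelon form.
R2 ← R2 + (13/11)·R1: [0, 102/11, -93/11]
R3 ← R3 + (8/11)·R1: [0, -54/11, -9/11]
R3 ← R3 + (9/17)·R2: [0, 0, -90/17]
Echelon form has 3 nonzero rows, so rank(C) = 3.
The column space has dimension equal to the rank: 3.

3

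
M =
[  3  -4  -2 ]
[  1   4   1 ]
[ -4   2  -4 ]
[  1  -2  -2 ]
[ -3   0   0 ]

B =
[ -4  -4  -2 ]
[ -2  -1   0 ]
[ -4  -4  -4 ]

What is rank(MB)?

First compute MB:
[[  4,   0,   2],
 [-16, -12,  -6],
 [ 28,  30,  24],
 [  8,   6,   6],
 [ 12,  12,   6]]
Now row reduce the product.
R2 ← R2 + (4)·R1: [0, -12, 2]
R3 ← R3 − (7)·R1: [0, 30, 10]
R4 ← R4 − (2)·R1: [0, 6, 2]
R5 ← R5 − (3)·R1: [0, 12, 0]
R3 ← R3 + (5/2)·R2: [0, 0, 15]
R4 ← R4 + (1/2)·R2: [0, 0, 3]
R5 ← R5 + R2: [0, 0, 2]
R4 ← R4 − (1/5)·R3: [0, 0, 0]
R5 ← R5 − (2/15)·R3: [0, 0, 0]
3 nonzero rows, so rank(MB) = 3.

3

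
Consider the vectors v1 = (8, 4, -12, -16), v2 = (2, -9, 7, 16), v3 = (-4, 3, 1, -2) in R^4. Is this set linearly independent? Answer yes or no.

no

Form the matrix with these vectors as rows and row reduce.
R2 ← R2 − (1/4)·R1: [0, -10, 10, 20]
R3 ← R3 + (1/2)·R1: [0, 5, -5, -10]
R3 ← R3 + (1/2)·R2: [0, 0, 0, 0]
2 nonzero rows, so the 3 vectors span a space of dimension 2.
Since 2 < 3, the vectors are linearly dependent.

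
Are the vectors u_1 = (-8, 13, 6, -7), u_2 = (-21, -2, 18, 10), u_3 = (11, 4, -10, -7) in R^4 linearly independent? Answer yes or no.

Form the matrix with these vectors as rows and row reduce.
R2 ← R2 − (21/8)·R1: [0, -289/8, 9/4, 227/8]
R3 ← R3 + (11/8)·R1: [0, 175/8, -7/4, -133/8]
R3 ← R3 + (175/289)·R2: [0, 0, -112/289, 161/289]
3 nonzero rows, so the 3 vectors span a space of dimension 3.
Since 3 = 3, the vectors are linearly independent.

yes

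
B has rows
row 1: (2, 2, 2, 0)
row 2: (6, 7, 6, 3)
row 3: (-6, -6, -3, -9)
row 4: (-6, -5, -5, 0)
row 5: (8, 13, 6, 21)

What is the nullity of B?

1

Row reduce to echelon form.
R2 ← R2 − (3)·R1: [0, 1, 0, 3]
R3 ← R3 + (3)·R1: [0, 0, 3, -9]
R4 ← R4 + (3)·R1: [0, 1, 1, 0]
R5 ← R5 − (4)·R1: [0, 5, -2, 21]
R4 ← R4 − R2: [0, 0, 1, -3]
R5 ← R5 − (5)·R2: [0, 0, -2, 6]
R4 ← R4 − (1/3)·R3: [0, 0, 0, 0]
R5 ← R5 + (2/3)·R3: [0, 0, 0, 0]
3 nonzero rows, so rank(B) = 3.
B has 4 columns; by rank–nullity, nullity = 4 − 3 = 1.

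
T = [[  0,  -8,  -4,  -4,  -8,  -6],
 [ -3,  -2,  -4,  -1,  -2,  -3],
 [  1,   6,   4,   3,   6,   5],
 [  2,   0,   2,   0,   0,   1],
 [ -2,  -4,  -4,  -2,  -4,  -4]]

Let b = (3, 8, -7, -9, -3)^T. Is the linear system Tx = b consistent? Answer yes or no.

no

Row reduce the augmented matrix [T | b].
Swap R1 ↔ R2
R3 ← R3 + (1/3)·R1: [0, 16/3, 8/3, 8/3, 16/3, 4, -13/3]
R4 ← R4 + (2/3)·R1: [0, -4/3, -2/3, -2/3, -4/3, -1, -11/3]
R5 ← R5 − (2/3)·R1: [0, -8/3, -4/3, -4/3, -8/3, -2, -25/3]
R3 ← R3 + (2/3)·R2: [0, 0, 0, 0, 0, 0, -7/3]
R4 ← R4 − (1/6)·R2: [0, 0, 0, 0, 0, 0, -25/6]
R5 ← R5 − (1/3)·R2: [0, 0, 0, 0, 0, 0, -28/3]
R4 ← R4 − (25/14)·R3: [0, 0, 0, 0, 0, 0, 0]
R5 ← R5 − (4)·R3: [0, 0, 0, 0, 0, 0, 0]
The echelon form has 3 nonzero rows; the last pivot sits in the augmented column, so rank(T) = 2 but rank([T|b]) = 3.
Since the ranks differ, the system is inconsistent.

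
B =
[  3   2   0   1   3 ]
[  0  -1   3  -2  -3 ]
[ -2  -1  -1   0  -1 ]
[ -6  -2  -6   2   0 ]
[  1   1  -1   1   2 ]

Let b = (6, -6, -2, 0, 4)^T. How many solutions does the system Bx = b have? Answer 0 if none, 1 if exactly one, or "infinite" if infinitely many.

infinite

Row reduce the augmented matrix [B | b].
R3 ← R3 + (2/3)·R1: [0, 1/3, -1, 2/3, 1, 2]
R4 ← R4 + (2)·R1: [0, 2, -6, 4, 6, 12]
R5 ← R5 − (1/3)·R1: [0, 1/3, -1, 2/3, 1, 2]
R3 ← R3 + (1/3)·R2: [0, 0, 0, 0, 0, 0]
R4 ← R4 + (2)·R2: [0, 0, 0, 0, 0, 0]
R5 ← R5 + (1/3)·R2: [0, 0, 0, 0, 0, 0]
The echelon form has 2 nonzero rows, and every pivot lies in the first 5 columns, so rank(B) = rank([B|b]) = 2.
The system is consistent.
rank = 2 < 5 unknowns, so there are infinitely many solutions.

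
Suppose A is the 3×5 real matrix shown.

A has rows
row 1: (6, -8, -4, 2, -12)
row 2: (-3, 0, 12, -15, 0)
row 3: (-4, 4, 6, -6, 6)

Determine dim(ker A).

Row reduce to echelon form.
R2 ← R2 + (1/2)·R1: [0, -4, 10, -14, -6]
R3 ← R3 + (2/3)·R1: [0, -4/3, 10/3, -14/3, -2]
R3 ← R3 − (1/3)·R2: [0, 0, 0, 0, 0]
2 nonzero rows, so rank(A) = 2.
A has 5 columns; by rank–nullity, nullity = 5 − 2 = 3.

3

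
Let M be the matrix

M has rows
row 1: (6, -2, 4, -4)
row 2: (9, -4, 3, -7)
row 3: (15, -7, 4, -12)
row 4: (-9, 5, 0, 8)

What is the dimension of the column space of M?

2

Row reduce to echelon form.
R2 ← R2 − (3/2)·R1: [0, -1, -3, -1]
R3 ← R3 − (5/2)·R1: [0, -2, -6, -2]
R4 ← R4 + (3/2)·R1: [0, 2, 6, 2]
R3 ← R3 − (2)·R2: [0, 0, 0, 0]
R4 ← R4 + (2)·R2: [0, 0, 0, 0]
Echelon form has 2 nonzero rows, so rank(M) = 2.
The column space has dimension equal to the rank: 2.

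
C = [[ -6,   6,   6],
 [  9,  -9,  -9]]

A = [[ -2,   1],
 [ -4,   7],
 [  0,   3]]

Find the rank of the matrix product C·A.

1

First compute CA:
[[-12,  54],
 [ 18, -81]]
Now row reduce the product.
R2 ← R2 + (3/2)·R1: [0, 0]
1 nonzero row, so rank(CA) = 1.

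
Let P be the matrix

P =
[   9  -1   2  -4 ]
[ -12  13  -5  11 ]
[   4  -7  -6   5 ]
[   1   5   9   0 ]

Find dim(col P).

4

Row reduce to echelon form.
R2 ← R2 + (4/3)·R1: [0, 35/3, -7/3, 17/3]
R3 ← R3 − (4/9)·R1: [0, -59/9, -62/9, 61/9]
R4 ← R4 − (1/9)·R1: [0, 46/9, 79/9, 4/9]
R3 ← R3 + (59/105)·R2: [0, 0, -41/5, 1046/105]
R4 ← R4 − (46/105)·R2: [0, 0, 49/5, -214/105]
R4 ← R4 + (49/41)·R3: [0, 0, 0, 2832/287]
Echelon form has 4 nonzero rows, so rank(P) = 4.
The column space has dimension equal to the rank: 4.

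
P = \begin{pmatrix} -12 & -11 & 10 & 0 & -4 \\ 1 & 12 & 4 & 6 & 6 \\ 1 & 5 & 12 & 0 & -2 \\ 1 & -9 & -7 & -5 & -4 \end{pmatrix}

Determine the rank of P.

Row reduce to echelon form.
R2 ← R2 + (1/12)·R1: [0, 133/12, 29/6, 6, 17/3]
R3 ← R3 + (1/12)·R1: [0, 49/12, 77/6, 0, -7/3]
R4 ← R4 + (1/12)·R1: [0, -119/12, -37/6, -5, -13/3]
R3 ← R3 − (7/19)·R2: [0, 0, 210/19, -42/19, -84/19]
R4 ← R4 + (17/19)·R2: [0, 0, -35/19, 7/19, 14/19]
R4 ← R4 + (1/6)·R3: [0, 0, 0, 0, 0]
Echelon form has 3 nonzero rows, so rank(P) = 3.

3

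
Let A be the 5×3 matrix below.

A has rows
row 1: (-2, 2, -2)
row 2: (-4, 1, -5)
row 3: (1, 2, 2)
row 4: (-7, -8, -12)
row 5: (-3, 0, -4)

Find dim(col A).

Row reduce to echelon form.
R2 ← R2 − (2)·R1: [0, -3, -1]
R3 ← R3 + (1/2)·R1: [0, 3, 1]
R4 ← R4 − (7/2)·R1: [0, -15, -5]
R5 ← R5 − (3/2)·R1: [0, -3, -1]
R3 ← R3 + R2: [0, 0, 0]
R4 ← R4 − (5)·R2: [0, 0, 0]
R5 ← R5 − R2: [0, 0, 0]
Echelon form has 2 nonzero rows, so rank(A) = 2.
The column space has dimension equal to the rank: 2.

2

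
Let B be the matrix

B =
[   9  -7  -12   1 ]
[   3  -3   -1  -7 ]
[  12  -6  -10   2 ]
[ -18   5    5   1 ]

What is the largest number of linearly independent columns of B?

3

Row reduce to echelon form.
R2 ← R2 − (1/3)·R1: [0, -2/3, 3, -22/3]
R3 ← R3 − (4/3)·R1: [0, 10/3, 6, 2/3]
R4 ← R4 + (2)·R1: [0, -9, -19, 3]
R3 ← R3 + (5)·R2: [0, 0, 21, -36]
R4 ← R4 − (27/2)·R2: [0, 0, -119/2, 102]
R4 ← R4 + (17/6)·R3: [0, 0, 0, 0]
Echelon form has 3 nonzero rows, so rank(B) = 3.
The rank gives the maximum number of linearly independent columns: 3.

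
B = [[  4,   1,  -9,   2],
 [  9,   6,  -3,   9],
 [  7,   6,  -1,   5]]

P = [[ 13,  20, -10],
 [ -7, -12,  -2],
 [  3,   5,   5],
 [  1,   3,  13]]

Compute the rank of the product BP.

First compute BP:
[[ 20,  29, -61],
 [ 75, 120,   0],
 [ 51,  78, -22]]
Now row reduce the product.
R2 ← R2 − (15/4)·R1: [0, 45/4, 915/4]
R3 ← R3 − (51/20)·R1: [0, 81/20, 2671/20]
R3 ← R3 − (9/25)·R2: [0, 0, 256/5]
3 nonzero rows, so rank(BP) = 3.

3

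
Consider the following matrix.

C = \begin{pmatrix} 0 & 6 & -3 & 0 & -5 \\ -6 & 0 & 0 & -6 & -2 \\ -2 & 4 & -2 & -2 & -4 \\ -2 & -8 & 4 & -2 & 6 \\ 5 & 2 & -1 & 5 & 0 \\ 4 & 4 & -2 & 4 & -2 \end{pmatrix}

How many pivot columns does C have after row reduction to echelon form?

Row reduce to echelon form.
Swap R1 ↔ R2
R3 ← R3 − (1/3)·R1: [0, 4, -2, 0, -10/3]
R4 ← R4 − (1/3)·R1: [0, -8, 4, 0, 20/3]
R5 ← R5 + (5/6)·R1: [0, 2, -1, 0, -5/3]
R6 ← R6 + (2/3)·R1: [0, 4, -2, 0, -10/3]
R3 ← R3 − (2/3)·R2: [0, 0, 0, 0, 0]
R4 ← R4 + (4/3)·R2: [0, 0, 0, 0, 0]
R5 ← R5 − (1/3)·R2: [0, 0, 0, 0, 0]
R6 ← R6 − (2/3)·R2: [0, 0, 0, 0, 0]
Echelon form has 2 nonzero rows, so rank(C) = 2.
Each nonzero row contributes one pivot column: 2 pivot columns.

2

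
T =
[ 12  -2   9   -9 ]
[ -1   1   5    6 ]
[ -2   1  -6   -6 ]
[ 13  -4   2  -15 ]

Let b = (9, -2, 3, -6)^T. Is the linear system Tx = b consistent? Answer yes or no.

no

Row reduce the augmented matrix [T | b].
R2 ← R2 + (1/12)·R1: [0, 5/6, 23/4, 21/4, -5/4]
R3 ← R3 + (1/6)·R1: [0, 2/3, -9/2, -15/2, 9/2]
R4 ← R4 − (13/12)·R1: [0, -11/6, -31/4, -21/4, -63/4]
R3 ← R3 − (4/5)·R2: [0, 0, -91/10, -117/10, 11/2]
R4 ← R4 + (11/5)·R2: [0, 0, 49/10, 63/10, -37/2]
R4 ← R4 + (7/13)·R3: [0, 0, 0, 0, -202/13]
The echelon form has 4 nonzero rows; the last pivot sits in the augmented column, so rank(T) = 3 but rank([T|b]) = 4.
Since the ranks differ, the system is inconsistent.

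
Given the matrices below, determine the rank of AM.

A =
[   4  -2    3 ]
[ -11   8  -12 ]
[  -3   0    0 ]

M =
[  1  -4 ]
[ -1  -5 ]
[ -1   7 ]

First compute AM:
[[  3,  15],
 [ -7, -80],
 [ -3,  12]]
Now row reduce the product.
R2 ← R2 + (7/3)·R1: [0, -45]
R3 ← R3 + R1: [0, 27]
R3 ← R3 + (3/5)·R2: [0, 0]
2 nonzero rows, so rank(AM) = 2.

2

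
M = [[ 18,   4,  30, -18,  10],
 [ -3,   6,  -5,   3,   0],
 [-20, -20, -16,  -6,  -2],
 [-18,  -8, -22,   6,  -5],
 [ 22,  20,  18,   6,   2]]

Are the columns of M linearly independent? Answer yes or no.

no

Row reduce M to echelon form.
R2 ← R2 + (1/6)·R1: [0, 20/3, 0, 0, 5/3]
R3 ← R3 + (10/9)·R1: [0, -140/9, 52/3, -26, 82/9]
R4 ← R4 + R1: [0, -4, 8, -12, 5]
R5 ← R5 − (11/9)·R1: [0, 136/9, -56/3, 28, -92/9]
R3 ← R3 + (7/3)·R2: [0, 0, 52/3, -26, 13]
R4 ← R4 + (3/5)·R2: [0, 0, 8, -12, 6]
R5 ← R5 − (34/15)·R2: [0, 0, -56/3, 28, -14]
R4 ← R4 − (6/13)·R3: [0, 0, 0, 0, 0]
R5 ← R5 + (14/13)·R3: [0, 0, 0, 0, 0]
3 pivots among 5 columns.
Only 3 < 5 pivot columns, so the columns are linearly dependent.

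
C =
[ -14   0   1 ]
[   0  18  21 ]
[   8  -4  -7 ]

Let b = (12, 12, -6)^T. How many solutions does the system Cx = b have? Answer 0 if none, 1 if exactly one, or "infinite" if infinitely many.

Row reduce the augmented matrix [C | b].
R3 ← R3 + (4/7)·R1: [0, -4, -45/7, 6/7]
R3 ← R3 + (2/9)·R2: [0, 0, -37/21, 74/21]
The echelon form has 3 nonzero rows, and every pivot lies in the first 3 columns, so rank(C) = rank([C|b]) = 3.
The system is consistent.
rank = 3 = number of unknowns, so the solution is unique.

1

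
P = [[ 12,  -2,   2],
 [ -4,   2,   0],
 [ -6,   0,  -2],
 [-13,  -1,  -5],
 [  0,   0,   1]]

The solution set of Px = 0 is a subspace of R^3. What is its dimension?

Row reduce to echelon form.
R2 ← R2 + (1/3)·R1: [0, 4/3, 2/3]
R3 ← R3 + (1/2)·R1: [0, -1, -1]
R4 ← R4 + (13/12)·R1: [0, -19/6, -17/6]
R3 ← R3 + (3/4)·R2: [0, 0, -1/2]
R4 ← R4 + (19/8)·R2: [0, 0, -5/4]
R4 ← R4 − (5/2)·R3: [0, 0, 0]
R5 ← R5 + (2)·R3: [0, 0, 0]
3 nonzero rows, so rank(P) = 3.
P has 3 columns; by rank–nullity, nullity = 3 − 3 = 0.

0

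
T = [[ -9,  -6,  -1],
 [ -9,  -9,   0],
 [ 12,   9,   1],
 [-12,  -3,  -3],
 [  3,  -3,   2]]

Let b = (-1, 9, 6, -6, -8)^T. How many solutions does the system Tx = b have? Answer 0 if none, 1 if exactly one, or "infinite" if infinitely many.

Row reduce the augmented matrix [T | b].
R2 ← R2 − R1: [0, -3, 1, 10]
R3 ← R3 + (4/3)·R1: [0, 1, -1/3, 14/3]
R4 ← R4 − (4/3)·R1: [0, 5, -5/3, -14/3]
R5 ← R5 + (1/3)·R1: [0, -5, 5/3, -25/3]
R3 ← R3 + (1/3)·R2: [0, 0, 0, 8]
R4 ← R4 + (5/3)·R2: [0, 0, 0, 12]
R5 ← R5 − (5/3)·R2: [0, 0, 0, -25]
R4 ← R4 − (3/2)·R3: [0, 0, 0, 0]
R5 ← R5 + (25/8)·R3: [0, 0, 0, 0]
The echelon form has 3 nonzero rows; the last pivot sits in the augmented column, so rank(T) = 2 but rank([T|b]) = 3.
Since the ranks differ, the system is inconsistent.
It has no solutions.

0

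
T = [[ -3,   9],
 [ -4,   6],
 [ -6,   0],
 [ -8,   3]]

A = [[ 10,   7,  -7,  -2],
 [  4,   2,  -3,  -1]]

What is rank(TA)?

2

First compute TA:
[[  6,  -3,  -6,  -3],
 [-16, -16,  10,   2],
 [-60, -42,  42,  12],
 [-68, -50,  47,  13]]
Now row reduce the product.
R2 ← R2 + (8/3)·R1: [0, -24, -6, -6]
R3 ← R3 + (10)·R1: [0, -72, -18, -18]
R4 ← R4 + (34/3)·R1: [0, -84, -21, -21]
R3 ← R3 − (3)·R2: [0, 0, 0, 0]
R4 ← R4 − (7/2)·R2: [0, 0, 0, 0]
2 nonzero rows, so rank(TA) = 2.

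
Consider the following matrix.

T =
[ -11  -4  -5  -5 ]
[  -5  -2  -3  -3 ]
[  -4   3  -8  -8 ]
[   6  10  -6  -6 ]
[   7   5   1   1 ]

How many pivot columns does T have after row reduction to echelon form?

3

Row reduce to echelon form.
R2 ← R2 − (5/11)·R1: [0, -2/11, -8/11, -8/11]
R3 ← R3 − (4/11)·R1: [0, 49/11, -68/11, -68/11]
R4 ← R4 + (6/11)·R1: [0, 86/11, -96/11, -96/11]
R5 ← R5 + (7/11)·R1: [0, 27/11, -24/11, -24/11]
R3 ← R3 + (49/2)·R2: [0, 0, -24, -24]
R4 ← R4 + (43)·R2: [0, 0, -40, -40]
R5 ← R5 + (27/2)·R2: [0, 0, -12, -12]
R4 ← R4 − (5/3)·R3: [0, 0, 0, 0]
R5 ← R5 − (1/2)·R3: [0, 0, 0, 0]
Echelon form has 3 nonzero rows, so rank(T) = 3.
Each nonzero row contributes one pivot column: 3 pivot columns.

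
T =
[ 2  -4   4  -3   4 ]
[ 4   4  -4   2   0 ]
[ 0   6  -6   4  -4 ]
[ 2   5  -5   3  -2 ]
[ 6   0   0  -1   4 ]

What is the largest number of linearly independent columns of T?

2

Row reduce to echelon form.
R2 ← R2 − (2)·R1: [0, 12, -12, 8, -8]
R4 ← R4 − R1: [0, 9, -9, 6, -6]
R5 ← R5 − (3)·R1: [0, 12, -12, 8, -8]
R3 ← R3 − (1/2)·R2: [0, 0, 0, 0, 0]
R4 ← R4 − (3/4)·R2: [0, 0, 0, 0, 0]
R5 ← R5 − R2: [0, 0, 0, 0, 0]
Echelon form has 2 nonzero rows, so rank(T) = 2.
The rank gives the maximum number of linearly independent columns: 2.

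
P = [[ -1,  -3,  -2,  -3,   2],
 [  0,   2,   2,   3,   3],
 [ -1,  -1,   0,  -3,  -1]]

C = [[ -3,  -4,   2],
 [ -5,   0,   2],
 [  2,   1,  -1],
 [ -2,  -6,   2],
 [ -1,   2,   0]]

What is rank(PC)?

2

First compute PC:
[[ 18,  24, -12],
 [-15, -10,   8],
 [ 15,  20, -10]]
Now row reduce the product.
R2 ← R2 + (5/6)·R1: [0, 10, -2]
R3 ← R3 − (5/6)·R1: [0, 0, 0]
2 nonzero rows, so rank(PC) = 2.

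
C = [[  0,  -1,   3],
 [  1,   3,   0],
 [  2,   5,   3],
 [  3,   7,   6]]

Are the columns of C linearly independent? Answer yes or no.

Row reduce C to echelon form.
Swap R1 ↔ R2
R3 ← R3 − (2)·R1: [0, -1, 3]
R4 ← R4 − (3)·R1: [0, -2, 6]
R3 ← R3 − R2: [0, 0, 0]
R4 ← R4 − (2)·R2: [0, 0, 0]
2 pivots among 3 columns.
Only 2 < 3 pivot columns, so the columns are linearly dependent.

no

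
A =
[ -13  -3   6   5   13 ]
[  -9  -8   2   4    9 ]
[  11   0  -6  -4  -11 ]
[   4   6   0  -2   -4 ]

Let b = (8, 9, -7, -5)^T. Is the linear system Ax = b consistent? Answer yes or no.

no

Row reduce the augmented matrix [A | b].
R2 ← R2 − (9/13)·R1: [0, -77/13, -28/13, 7/13, 0, 45/13]
R3 ← R3 + (11/13)·R1: [0, -33/13, -12/13, 3/13, 0, -3/13]
R4 ← R4 + (4/13)·R1: [0, 66/13, 24/13, -6/13, 0, -33/13]
R3 ← R3 − (3/7)·R2: [0, 0, 0, 0, 0, -12/7]
R4 ← R4 + (6/7)·R2: [0, 0, 0, 0, 0, 3/7]
R4 ← R4 + (1/4)·R3: [0, 0, 0, 0, 0, 0]
The echelon form has 3 nonzero rows; the last pivot sits in the augmented column, so rank(A) = 2 but rank([A|b]) = 3.
Since the ranks differ, the system is inconsistent.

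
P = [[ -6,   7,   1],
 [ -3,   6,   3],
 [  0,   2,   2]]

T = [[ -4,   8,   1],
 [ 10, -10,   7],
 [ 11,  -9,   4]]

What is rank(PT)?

2

First compute PT:
[[105, -127,  47],
 [105, -111,  51],
 [ 42, -38,  22]]
Now row reduce the product.
R2 ← R2 − R1: [0, 16, 4]
R3 ← R3 − (2/5)·R1: [0, 64/5, 16/5]
R3 ← R3 − (4/5)·R2: [0, 0, 0]
2 nonzero rows, so rank(PT) = 2.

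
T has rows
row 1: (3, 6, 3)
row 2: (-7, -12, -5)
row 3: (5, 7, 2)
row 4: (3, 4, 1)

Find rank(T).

2

Row reduce to echelon form.
R2 ← R2 + (7/3)·R1: [0, 2, 2]
R3 ← R3 − (5/3)·R1: [0, -3, -3]
R4 ← R4 − R1: [0, -2, -2]
R3 ← R3 + (3/2)·R2: [0, 0, 0]
R4 ← R4 + R2: [0, 0, 0]
Echelon form has 2 nonzero rows, so rank(T) = 2.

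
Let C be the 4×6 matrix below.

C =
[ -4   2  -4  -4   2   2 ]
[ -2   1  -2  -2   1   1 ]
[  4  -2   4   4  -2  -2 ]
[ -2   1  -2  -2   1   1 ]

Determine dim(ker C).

Row reduce to echelon form.
R2 ← R2 − (1/2)·R1: [0, 0, 0, 0, 0, 0]
R3 ← R3 + R1: [0, 0, 0, 0, 0, 0]
R4 ← R4 − (1/2)·R1: [0, 0, 0, 0, 0, 0]
1 nonzero row, so rank(C) = 1.
C has 6 columns; by rank–nullity, nullity = 6 − 1 = 5.

5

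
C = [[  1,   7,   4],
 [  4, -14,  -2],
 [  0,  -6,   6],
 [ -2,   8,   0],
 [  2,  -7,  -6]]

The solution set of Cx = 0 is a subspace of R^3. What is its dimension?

Row reduce to echelon form.
R2 ← R2 − (4)·R1: [0, -42, -18]
R4 ← R4 + (2)·R1: [0, 22, 8]
R5 ← R5 − (2)·R1: [0, -21, -14]
R3 ← R3 − (1/7)·R2: [0, 0, 60/7]
R4 ← R4 + (11/21)·R2: [0, 0, -10/7]
R5 ← R5 − (1/2)·R2: [0, 0, -5]
R4 ← R4 + (1/6)·R3: [0, 0, 0]
R5 ← R5 + (7/12)·R3: [0, 0, 0]
3 nonzero rows, so rank(C) = 3.
C has 3 columns; by rank–nullity, nullity = 3 − 3 = 0.

0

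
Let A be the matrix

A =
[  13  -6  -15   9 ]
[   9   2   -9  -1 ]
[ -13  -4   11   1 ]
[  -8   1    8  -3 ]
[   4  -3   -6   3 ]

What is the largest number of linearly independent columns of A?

3

Row reduce to echelon form.
R2 ← R2 − (9/13)·R1: [0, 80/13, 18/13, -94/13]
R3 ← R3 + R1: [0, -10, -4, 10]
R4 ← R4 + (8/13)·R1: [0, -35/13, -16/13, 33/13]
R5 ← R5 − (4/13)·R1: [0, -15/13, -18/13, 3/13]
R3 ← R3 + (13/8)·R2: [0, 0, -7/4, -7/4]
R4 ← R4 + (7/16)·R2: [0, 0, -5/8, -5/8]
R5 ← R5 + (3/16)·R2: [0, 0, -9/8, -9/8]
R4 ← R4 − (5/14)·R3: [0, 0, 0, 0]
R5 ← R5 − (9/14)·R3: [0, 0, 0, 0]
Echelon form has 3 nonzero rows, so rank(A) = 3.
The rank gives the maximum number of linearly independent columns: 3.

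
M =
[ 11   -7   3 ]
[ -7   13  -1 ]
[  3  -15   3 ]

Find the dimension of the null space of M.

Row reduce to echelon form.
R2 ← R2 + (7/11)·R1: [0, 94/11, 10/11]
R3 ← R3 − (3/11)·R1: [0, -144/11, 24/11]
R3 ← R3 + (72/47)·R2: [0, 0, 168/47]
3 nonzero rows, so rank(M) = 3.
M has 3 columns; by rank–nullity, nullity = 3 − 3 = 0.

0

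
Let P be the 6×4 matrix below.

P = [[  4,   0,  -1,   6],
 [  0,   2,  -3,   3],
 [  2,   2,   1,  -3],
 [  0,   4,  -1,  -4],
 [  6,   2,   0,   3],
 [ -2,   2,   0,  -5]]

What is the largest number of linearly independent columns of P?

3

Row reduce to echelon form.
R3 ← R3 − (1/2)·R1: [0, 2, 3/2, -6]
R5 ← R5 − (3/2)·R1: [0, 2, 3/2, -6]
R6 ← R6 + (1/2)·R1: [0, 2, -1/2, -2]
R3 ← R3 − R2: [0, 0, 9/2, -9]
R4 ← R4 − (2)·R2: [0, 0, 5, -10]
R5 ← R5 − R2: [0, 0, 9/2, -9]
R6 ← R6 − R2: [0, 0, 5/2, -5]
R4 ← R4 − (10/9)·R3: [0, 0, 0, 0]
R5 ← R5 − R3: [0, 0, 0, 0]
R6 ← R6 − (5/9)·R3: [0, 0, 0, 0]
Echelon form has 3 nonzero rows, so rank(P) = 3.
The rank gives the maximum number of linearly independent columns: 3.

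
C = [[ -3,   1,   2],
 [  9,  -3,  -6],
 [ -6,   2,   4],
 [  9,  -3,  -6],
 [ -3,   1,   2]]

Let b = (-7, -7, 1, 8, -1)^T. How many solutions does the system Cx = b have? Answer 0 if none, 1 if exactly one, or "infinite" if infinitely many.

Row reduce the augmented matrix [C | b].
R2 ← R2 + (3)·R1: [0, 0, 0, -28]
R3 ← R3 − (2)·R1: [0, 0, 0, 15]
R4 ← R4 + (3)·R1: [0, 0, 0, -13]
R5 ← R5 − R1: [0, 0, 0, 6]
R3 ← R3 + (15/28)·R2: [0, 0, 0, 0]
R4 ← R4 − (13/28)·R2: [0, 0, 0, 0]
R5 ← R5 + (3/14)·R2: [0, 0, 0, 0]
The echelon form has 2 nonzero rows; the last pivot sits in the augmented column, so rank(C) = 1 but rank([C|b]) = 2.
Since the ranks differ, the system is inconsistent.
It has no solutions.

0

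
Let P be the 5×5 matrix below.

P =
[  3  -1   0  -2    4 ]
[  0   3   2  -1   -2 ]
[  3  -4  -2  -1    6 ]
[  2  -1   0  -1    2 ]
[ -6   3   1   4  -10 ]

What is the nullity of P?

Row reduce to echelon form.
R3 ← R3 − R1: [0, -3, -2, 1, 2]
R4 ← R4 − (2/3)·R1: [0, -1/3, 0, 1/3, -2/3]
R5 ← R5 + (2)·R1: [0, 1, 1, 0, -2]
R3 ← R3 + R2: [0, 0, 0, 0, 0]
R4 ← R4 + (1/9)·R2: [0, 0, 2/9, 2/9, -8/9]
R5 ← R5 − (1/3)·R2: [0, 0, 1/3, 1/3, -4/3]
Swap R3 ↔ R4
R5 ← R5 − (3/2)·R3: [0, 0, 0, 0, 0]
3 nonzero rows, so rank(P) = 3.
P has 5 columns; by rank–nullity, nullity = 5 − 3 = 2.

2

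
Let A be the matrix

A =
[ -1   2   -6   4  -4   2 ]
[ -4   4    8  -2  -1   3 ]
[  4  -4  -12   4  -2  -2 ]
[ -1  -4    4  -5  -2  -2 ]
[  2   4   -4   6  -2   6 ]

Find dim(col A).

Row reduce to echelon form.
R2 ← R2 − (4)·R1: [0, -4, 32, -18, 15, -5]
R3 ← R3 + (4)·R1: [0, 4, -36, 20, -18, 6]
R4 ← R4 − R1: [0, -6, 10, -9, 2, -4]
R5 ← R5 + (2)·R1: [0, 8, -16, 14, -10, 10]
R3 ← R3 + R2: [0, 0, -4, 2, -3, 1]
R4 ← R4 − (3/2)·R2: [0, 0, -38, 18, -41/2, 7/2]
R5 ← R5 + (2)·R2: [0, 0, 48, -22, 20, 0]
R4 ← R4 − (19/2)·R3: [0, 0, 0, -1, 8, -6]
R5 ← R5 + (12)·R3: [0, 0, 0, 2, -16, 12]
R5 ← R5 + (2)·R4: [0, 0, 0, 0, 0, 0]
Echelon form has 4 nonzero rows, so rank(A) = 4.
The column space has dimension equal to the rank: 4.

4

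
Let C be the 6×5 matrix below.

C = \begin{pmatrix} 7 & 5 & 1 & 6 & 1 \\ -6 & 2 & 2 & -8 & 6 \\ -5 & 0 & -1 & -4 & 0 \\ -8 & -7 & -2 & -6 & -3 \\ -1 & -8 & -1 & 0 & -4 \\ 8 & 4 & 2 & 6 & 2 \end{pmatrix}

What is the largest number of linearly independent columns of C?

Row reduce to echelon form.
R2 ← R2 + (6/7)·R1: [0, 44/7, 20/7, -20/7, 48/7]
R3 ← R3 + (5/7)·R1: [0, 25/7, -2/7, 2/7, 5/7]
R4 ← R4 + (8/7)·R1: [0, -9/7, -6/7, 6/7, -13/7]
R5 ← R5 + (1/7)·R1: [0, -51/7, -6/7, 6/7, -27/7]
R6 ← R6 − (8/7)·R1: [0, -12/7, 6/7, -6/7, 6/7]
R3 ← R3 − (25/44)·R2: [0, 0, -21/11, 21/11, -35/11]
R4 ← R4 + (9/44)·R2: [0, 0, -3/11, 3/11, -5/11]
R5 ← R5 + (51/44)·R2: [0, 0, 27/11, -27/11, 45/11]
R6 ← R6 + (3/11)·R2: [0, 0, 18/11, -18/11, 30/11]
R4 ← R4 − (1/7)·R3: [0, 0, 0, 0, 0]
R5 ← R5 + (9/7)·R3: [0, 0, 0, 0, 0]
R6 ← R6 + (6/7)·R3: [0, 0, 0, 0, 0]
Echelon form has 3 nonzero rows, so rank(C) = 3.
The rank gives the maximum number of linearly independent columns: 3.

3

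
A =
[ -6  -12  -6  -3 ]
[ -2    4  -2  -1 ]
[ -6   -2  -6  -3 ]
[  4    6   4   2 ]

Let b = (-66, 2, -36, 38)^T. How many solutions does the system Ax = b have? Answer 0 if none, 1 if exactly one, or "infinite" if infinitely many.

Row reduce the augmented matrix [A | b].
R2 ← R2 − (1/3)·R1: [0, 8, 0, 0, 24]
R3 ← R3 − R1: [0, 10, 0, 0, 30]
R4 ← R4 + (2/3)·R1: [0, -2, 0, 0, -6]
R3 ← R3 − (5/4)·R2: [0, 0, 0, 0, 0]
R4 ← R4 + (1/4)·R2: [0, 0, 0, 0, 0]
The echelon form has 2 nonzero rows, and every pivot lies in the first 4 columns, so rank(A) = rank([A|b]) = 2.
The system is consistent.
rank = 2 < 4 unknowns, so there are infinitely many solutions.

infinite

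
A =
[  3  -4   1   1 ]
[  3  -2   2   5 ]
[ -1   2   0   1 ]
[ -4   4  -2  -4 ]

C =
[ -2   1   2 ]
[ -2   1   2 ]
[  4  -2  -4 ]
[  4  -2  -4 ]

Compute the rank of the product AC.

1

First compute AC:
[[ 10,  -5, -10],
 [ 26, -13, -26],
 [  2,  -1,  -2],
 [-24,  12,  24]]
Now row reduce the product.
R2 ← R2 − (13/5)·R1: [0, 0, 0]
R3 ← R3 − (1/5)·R1: [0, 0, 0]
R4 ← R4 + (12/5)·R1: [0, 0, 0]
1 nonzero row, so rank(AC) = 1.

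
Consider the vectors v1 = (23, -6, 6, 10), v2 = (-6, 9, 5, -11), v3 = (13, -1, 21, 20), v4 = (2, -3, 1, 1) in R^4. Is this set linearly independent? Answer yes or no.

Form the matrix with these vectors as rows and row reduce.
R2 ← R2 + (6/23)·R1: [0, 171/23, 151/23, -193/23]
R3 ← R3 − (13/23)·R1: [0, 55/23, 405/23, 330/23]
R4 ← R4 − (2/23)·R1: [0, -57/23, 11/23, 3/23]
R3 ← R3 − (55/171)·R2: [0, 0, 2650/171, 2915/171]
R4 ← R4 + (1/3)·R2: [0, 0, 8/3, -8/3]
R4 ← R4 − (228/1325)·R3: [0, 0, 0, -28/5]
4 nonzero rows, so the 4 vectors span a space of dimension 4.
Since 4 = 4, the vectors are linearly independent.

yes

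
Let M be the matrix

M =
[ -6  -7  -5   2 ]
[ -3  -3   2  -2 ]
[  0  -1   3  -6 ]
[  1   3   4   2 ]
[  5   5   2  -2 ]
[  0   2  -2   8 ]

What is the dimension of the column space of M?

Row reduce to echelon form.
R2 ← R2 − (1/2)·R1: [0, 1/2, 9/2, -3]
R4 ← R4 + (1/6)·R1: [0, 11/6, 19/6, 7/3]
R5 ← R5 + (5/6)·R1: [0, -5/6, -13/6, -1/3]
R3 ← R3 + (2)·R2: [0, 0, 12, -12]
R4 ← R4 − (11/3)·R2: [0, 0, -40/3, 40/3]
R5 ← R5 + (5/3)·R2: [0, 0, 16/3, -16/3]
R6 ← R6 − (4)·R2: [0, 0, -20, 20]
R4 ← R4 + (10/9)·R3: [0, 0, 0, 0]
R5 ← R5 − (4/9)·R3: [0, 0, 0, 0]
R6 ← R6 + (5/3)·R3: [0, 0, 0, 0]
Echelon form has 3 nonzero rows, so rank(M) = 3.
The column space has dimension equal to the rank: 3.

3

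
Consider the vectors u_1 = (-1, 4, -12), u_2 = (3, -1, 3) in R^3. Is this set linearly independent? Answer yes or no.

yes

Form the matrix with these vectors as rows and row reduce.
R2 ← R2 + (3)·R1: [0, 11, -33]
2 nonzero rows, so the 2 vectors span a space of dimension 2.
Since 2 = 2, the vectors are linearly independent.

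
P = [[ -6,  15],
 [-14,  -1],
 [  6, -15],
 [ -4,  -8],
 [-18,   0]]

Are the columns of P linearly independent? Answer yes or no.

Row reduce P to echelon form.
R2 ← R2 − (7/3)·R1: [0, -36]
R3 ← R3 + R1: [0, 0]
R4 ← R4 − (2/3)·R1: [0, -18]
R5 ← R5 − (3)·R1: [0, -45]
R4 ← R4 − (1/2)·R2: [0, 0]
R5 ← R5 − (5/4)·R2: [0, 0]
2 pivots among 2 columns.
Every column is a pivot column, so the columns are linearly independent.

yes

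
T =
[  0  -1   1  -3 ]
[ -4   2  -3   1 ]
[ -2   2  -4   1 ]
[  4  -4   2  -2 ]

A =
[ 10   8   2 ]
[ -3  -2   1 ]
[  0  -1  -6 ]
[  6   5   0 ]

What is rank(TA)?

First compute TA:
[[-15, -14,  -7],
 [-40, -28,  12],
 [-20, -11,  22],
 [ 40,  28,  -8]]
Now row reduce the product.
R2 ← R2 − (8/3)·R1: [0, 28/3, 92/3]
R3 ← R3 − (4/3)·R1: [0, 23/3, 94/3]
R4 ← R4 + (8/3)·R1: [0, -28/3, -80/3]
R3 ← R3 − (23/28)·R2: [0, 0, 43/7]
R4 ← R4 + R2: [0, 0, 4]
R4 ← R4 − (28/43)·R3: [0, 0, 0]
3 nonzero rows, so rank(TA) = 3.

3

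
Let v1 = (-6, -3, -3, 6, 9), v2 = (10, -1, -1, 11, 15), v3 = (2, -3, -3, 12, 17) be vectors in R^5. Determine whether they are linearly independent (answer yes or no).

Form the matrix with these vectors as rows and row reduce.
R2 ← R2 + (5/3)·R1: [0, -6, -6, 21, 30]
R3 ← R3 + (1/3)·R1: [0, -4, -4, 14, 20]
R3 ← R3 − (2/3)·R2: [0, 0, 0, 0, 0]
2 nonzero rows, so the 3 vectors span a space of dimension 2.
Since 2 < 3, the vectors are linearly dependent.

no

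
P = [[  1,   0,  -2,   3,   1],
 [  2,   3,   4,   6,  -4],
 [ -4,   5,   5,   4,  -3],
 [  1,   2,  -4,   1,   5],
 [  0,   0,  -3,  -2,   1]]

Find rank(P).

5

Row reduce to echelon form.
R2 ← R2 − (2)·R1: [0, 3, 8, 0, -6]
R3 ← R3 + (4)·R1: [0, 5, -3, 16, 1]
R4 ← R4 − R1: [0, 2, -2, -2, 4]
R3 ← R3 − (5/3)·R2: [0, 0, -49/3, 16, 11]
R4 ← R4 − (2/3)·R2: [0, 0, -22/3, -2, 8]
R4 ← R4 − (22/49)·R3: [0, 0, 0, -450/49, 150/49]
R5 ← R5 − (9/49)·R3: [0, 0, 0, -242/49, -50/49]
R5 ← R5 − (121/225)·R4: [0, 0, 0, 0, -8/3]
Echelon form has 5 nonzero rows, so rank(P) = 5.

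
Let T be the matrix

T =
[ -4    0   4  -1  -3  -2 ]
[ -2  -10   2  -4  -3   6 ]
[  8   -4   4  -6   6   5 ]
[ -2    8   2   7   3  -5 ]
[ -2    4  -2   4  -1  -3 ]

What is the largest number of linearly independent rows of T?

Row reduce to echelon form.
R2 ← R2 − (1/2)·R1: [0, -10, 0, -7/2, -3/2, 7]
R3 ← R3 + (2)·R1: [0, -4, 12, -8, 0, 1]
R4 ← R4 − (1/2)·R1: [0, 8, 0, 15/2, 9/2, -4]
R5 ← R5 − (1/2)·R1: [0, 4, -4, 9/2, 1/2, -2]
R3 ← R3 − (2/5)·R2: [0, 0, 12, -33/5, 3/5, -9/5]
R4 ← R4 + (4/5)·R2: [0, 0, 0, 47/10, 33/10, 8/5]
R5 ← R5 + (2/5)·R2: [0, 0, -4, 31/10, -1/10, 4/5]
R5 ← R5 + (1/3)·R3: [0, 0, 0, 9/10, 1/10, 1/5]
R5 ← R5 − (9/47)·R4: [0, 0, 0, 0, -25/47, -5/47]
Echelon form has 5 nonzero rows, so rank(T) = 5.
The rank gives the maximum number of linearly independent rows: 5.

5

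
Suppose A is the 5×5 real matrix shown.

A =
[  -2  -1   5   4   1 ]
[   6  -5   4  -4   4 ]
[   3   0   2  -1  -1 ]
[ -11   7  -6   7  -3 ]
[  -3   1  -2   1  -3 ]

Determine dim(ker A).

Row reduce to echelon form.
R2 ← R2 + (3)·R1: [0, -8, 19, 8, 7]
R3 ← R3 + (3/2)·R1: [0, -3/2, 19/2, 5, 1/2]
R4 ← R4 − (11/2)·R1: [0, 25/2, -67/2, -15, -17/2]
R5 ← R5 − (3/2)·R1: [0, 5/2, -19/2, -5, -9/2]
R3 ← R3 − (3/16)·R2: [0, 0, 95/16, 7/2, -13/16]
R4 ← R4 + (25/16)·R2: [0, 0, -61/16, -5/2, 39/16]
R5 ← R5 + (5/16)·R2: [0, 0, -57/16, -5/2, -37/16]
R4 ← R4 + (61/95)·R3: [0, 0, 0, -24/95, 182/95]
R5 ← R5 + (3/5)·R3: [0, 0, 0, -2/5, -14/5]
R5 ← R5 − (19/12)·R4: [0, 0, 0, 0, -35/6]
5 nonzero rows, so rank(A) = 5.
A has 5 columns; by rank–nullity, nullity = 5 − 5 = 0.

0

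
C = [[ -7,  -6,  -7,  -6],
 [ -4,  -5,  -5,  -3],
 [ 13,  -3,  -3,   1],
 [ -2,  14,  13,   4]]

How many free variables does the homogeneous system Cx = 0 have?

1

Row reduce to echelon form.
R2 ← R2 − (4/7)·R1: [0, -11/7, -1, 3/7]
R3 ← R3 + (13/7)·R1: [0, -99/7, -16, -71/7]
R4 ← R4 − (2/7)·R1: [0, 110/7, 15, 40/7]
R3 ← R3 − (9)·R2: [0, 0, -7, -14]
R4 ← R4 + (10)·R2: [0, 0, 5, 10]
R4 ← R4 + (5/7)·R3: [0, 0, 0, 0]
3 nonzero rows, so rank(C) = 3.
C has 4 columns; by rank–nullity, nullity = 4 − 3 = 1.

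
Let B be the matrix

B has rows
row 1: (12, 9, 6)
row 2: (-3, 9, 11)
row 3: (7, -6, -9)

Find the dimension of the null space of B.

1

Row reduce to echelon form.
R2 ← R2 + (1/4)·R1: [0, 45/4, 25/2]
R3 ← R3 − (7/12)·R1: [0, -45/4, -25/2]
R3 ← R3 + R2: [0, 0, 0]
2 nonzero rows, so rank(B) = 2.
B has 3 columns; by rank–nullity, nullity = 3 − 2 = 1.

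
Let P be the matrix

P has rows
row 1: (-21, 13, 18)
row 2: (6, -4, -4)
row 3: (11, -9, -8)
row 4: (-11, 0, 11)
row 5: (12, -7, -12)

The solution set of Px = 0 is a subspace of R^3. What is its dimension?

Row reduce to echelon form.
R2 ← R2 + (2/7)·R1: [0, -2/7, 8/7]
R3 ← R3 + (11/21)·R1: [0, -46/21, 10/7]
R4 ← R4 − (11/21)·R1: [0, -143/21, 11/7]
R5 ← R5 + (4/7)·R1: [0, 3/7, -12/7]
R3 ← R3 − (23/3)·R2: [0, 0, -22/3]
R4 ← R4 − (143/6)·R2: [0, 0, -77/3]
R5 ← R5 + (3/2)·R2: [0, 0, 0]
R4 ← R4 − (7/2)·R3: [0, 0, 0]
3 nonzero rows, so rank(P) = 3.
P has 3 columns; by rank–nullity, nullity = 3 − 3 = 0.

0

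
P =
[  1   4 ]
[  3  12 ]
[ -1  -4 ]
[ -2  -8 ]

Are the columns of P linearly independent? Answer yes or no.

no

Row reduce P to echelon form.
R2 ← R2 − (3)·R1: [0, 0]
R3 ← R3 + R1: [0, 0]
R4 ← R4 + (2)·R1: [0, 0]
1 pivot among 2 columns.
Only 1 < 2 pivot columns, so the columns are linearly dependent.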